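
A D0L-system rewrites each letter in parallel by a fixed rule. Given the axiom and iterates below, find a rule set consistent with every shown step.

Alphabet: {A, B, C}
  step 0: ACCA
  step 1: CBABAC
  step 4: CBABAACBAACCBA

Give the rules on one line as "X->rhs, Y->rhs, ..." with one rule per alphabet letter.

  step 0 ⇒ step 1: ACCA ⇒ C·BA·BA·C
    A ↦ C
    C ↦ BA
    B ↦ A  (constrained at step 1)

A->C, B->A, C->BA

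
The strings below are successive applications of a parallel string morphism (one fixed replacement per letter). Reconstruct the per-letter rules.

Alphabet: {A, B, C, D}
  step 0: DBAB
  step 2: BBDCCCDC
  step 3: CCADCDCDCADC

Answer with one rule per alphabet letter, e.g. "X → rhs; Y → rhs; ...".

A->BB, B->C, C->DC, D->A

  step 2 ⇒ step 3: BBDCCCDC ⇒ C·C·A·DC·DC·DC·A·DC
    B ↦ C
    C ↦ DC
    D ↦ A
    A ↦ BB  (constrained at step 0)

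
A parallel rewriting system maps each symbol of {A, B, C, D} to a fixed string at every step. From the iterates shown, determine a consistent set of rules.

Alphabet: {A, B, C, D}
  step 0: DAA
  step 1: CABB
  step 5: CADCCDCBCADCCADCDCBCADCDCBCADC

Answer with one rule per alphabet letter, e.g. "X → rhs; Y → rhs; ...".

  step 0 ⇒ step 1: DAA ⇒ CA·B·B
    A ↦ B
    D ↦ CA
    B ↦ C  (constrained at step 1)
    C ↦ DC  (constrained at step 1)

A->B, B->C, C->DC, D->CA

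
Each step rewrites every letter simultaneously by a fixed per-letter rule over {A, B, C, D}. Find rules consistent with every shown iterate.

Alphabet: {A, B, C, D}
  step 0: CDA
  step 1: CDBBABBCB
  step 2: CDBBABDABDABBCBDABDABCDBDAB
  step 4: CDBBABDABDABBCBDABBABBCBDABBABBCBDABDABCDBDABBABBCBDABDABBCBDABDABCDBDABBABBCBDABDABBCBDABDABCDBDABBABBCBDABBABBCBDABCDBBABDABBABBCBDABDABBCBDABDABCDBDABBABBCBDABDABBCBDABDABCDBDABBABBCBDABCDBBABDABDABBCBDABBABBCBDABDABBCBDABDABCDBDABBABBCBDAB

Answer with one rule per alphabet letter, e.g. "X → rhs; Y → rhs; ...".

A->BCB, B->DAB, C->CDB, D->BAB

  step 1 ⇒ step 2: CDBBABBCB ⇒ CDB·BAB·DAB·DAB·BCB·DAB·DAB·CDB·DAB
    A ↦ BCB
    B ↦ DAB
    C ↦ CDB
    D ↦ BAB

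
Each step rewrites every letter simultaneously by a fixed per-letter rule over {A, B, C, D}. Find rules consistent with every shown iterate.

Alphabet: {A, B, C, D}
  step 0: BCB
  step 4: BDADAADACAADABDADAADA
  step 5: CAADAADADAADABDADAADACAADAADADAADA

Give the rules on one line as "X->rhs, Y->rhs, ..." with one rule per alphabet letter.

  step 4 ⇒ step 5: BDADAADACAADABDADAADA ⇒ CA·A·DA·A·DA·DA·A·DA·B·DA·DA·A·DA·CA·A·DA·A·DA·DA·A·DA
    A ↦ DA
    B ↦ CA
    C ↦ B
    D ↦ A

A->DA, B->CA, C->B, D->A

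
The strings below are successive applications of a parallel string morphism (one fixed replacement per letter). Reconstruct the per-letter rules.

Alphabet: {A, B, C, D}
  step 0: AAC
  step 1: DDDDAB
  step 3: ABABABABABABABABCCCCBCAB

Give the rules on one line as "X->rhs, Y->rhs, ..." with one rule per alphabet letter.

A->DD, B->BC, C->AB, D->CC

  step 0 ⇒ step 1: AAC ⇒ DD·DD·AB
    A ↦ DD
    C ↦ AB
    B ↦ BC  (constrained at step 1)
    D ↦ CC  (constrained at step 1)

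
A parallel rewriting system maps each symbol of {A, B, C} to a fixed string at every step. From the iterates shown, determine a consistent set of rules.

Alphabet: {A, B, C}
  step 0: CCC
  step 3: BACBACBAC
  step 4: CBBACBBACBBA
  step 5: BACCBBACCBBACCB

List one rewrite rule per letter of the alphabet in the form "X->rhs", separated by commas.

A->B, B->C, C->BA

  step 4 ⇒ step 5: CBBACBBACBBA ⇒ BA·C·C·B·BA·C·C·B·BA·C·C·B
    A ↦ B
    B ↦ C
    C ↦ BA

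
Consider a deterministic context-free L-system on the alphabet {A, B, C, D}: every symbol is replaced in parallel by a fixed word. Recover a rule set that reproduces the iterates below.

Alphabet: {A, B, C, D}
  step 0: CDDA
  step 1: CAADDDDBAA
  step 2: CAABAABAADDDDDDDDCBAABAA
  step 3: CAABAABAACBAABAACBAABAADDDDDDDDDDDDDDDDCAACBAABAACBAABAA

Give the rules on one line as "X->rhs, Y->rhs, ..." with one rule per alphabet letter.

  step 2 ⇒ step 3: CAABAABAADDDDDDDDCBAABAA ⇒ CAA·BAA·BAA·C·BAA·BAA·C·BAA·BAA·DD·DD·DD·DD·DD·DD·DD·DD·CAA·C·BAA·BAA·C·BAA·BAA
    A ↦ BAA
    B ↦ C
    C ↦ CAA
    D ↦ DD

A->BAA, B->C, C->CAA, D->DD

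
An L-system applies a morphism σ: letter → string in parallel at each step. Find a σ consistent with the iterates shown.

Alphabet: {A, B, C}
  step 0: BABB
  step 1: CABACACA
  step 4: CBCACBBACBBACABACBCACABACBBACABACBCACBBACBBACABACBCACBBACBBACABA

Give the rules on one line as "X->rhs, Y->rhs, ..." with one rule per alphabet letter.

A->BA, B->CA, C->CB

  step 0 ⇒ step 1: BABB ⇒ CA·BA·CA·CA
    A ↦ BA
    B ↦ CA
    C ↦ CB  (constrained at step 1)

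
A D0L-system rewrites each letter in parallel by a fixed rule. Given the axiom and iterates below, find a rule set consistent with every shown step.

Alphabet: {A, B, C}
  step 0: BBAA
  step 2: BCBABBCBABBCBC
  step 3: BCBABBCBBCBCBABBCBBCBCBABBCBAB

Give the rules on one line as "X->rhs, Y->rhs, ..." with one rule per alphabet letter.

A->B, B->BC, C->BAB

  step 2 ⇒ step 3: BCBABBCBABBCBC ⇒ BC·BAB·BC·B·BC·BC·BAB·BC·B·BC·BC·BAB·BC·BAB
    A ↦ B
    B ↦ BC
    C ↦ BAB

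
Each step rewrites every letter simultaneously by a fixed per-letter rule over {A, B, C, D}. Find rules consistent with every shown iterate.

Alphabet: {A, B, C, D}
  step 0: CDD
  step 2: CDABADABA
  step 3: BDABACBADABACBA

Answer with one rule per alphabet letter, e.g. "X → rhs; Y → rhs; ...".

  step 2 ⇒ step 3: CDABADABA ⇒ B·DA·BA·C·BA·DA·BA·C·BA
    A ↦ BA
    B ↦ C
    C ↦ B
    D ↦ DA

A->BA, B->C, C->B, D->DA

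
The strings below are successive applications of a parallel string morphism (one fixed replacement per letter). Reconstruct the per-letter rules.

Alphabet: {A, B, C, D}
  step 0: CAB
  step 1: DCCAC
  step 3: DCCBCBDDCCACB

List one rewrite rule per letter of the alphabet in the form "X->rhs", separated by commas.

  step 0 ⇒ step 1: CAB ⇒ D·CCA·C
    A ↦ CCA
    B ↦ C
    C ↦ D
    D ↦ CB  (constrained at step 1)

A->CCA, B->C, C->D, D->CB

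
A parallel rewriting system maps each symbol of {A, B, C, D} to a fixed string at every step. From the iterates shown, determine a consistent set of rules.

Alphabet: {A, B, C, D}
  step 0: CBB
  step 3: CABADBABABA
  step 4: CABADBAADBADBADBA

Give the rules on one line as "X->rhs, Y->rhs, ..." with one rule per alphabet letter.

  step 3 ⇒ step 4: CABADBABABA ⇒ CA·BA·D·BA·A·D·BA·D·BA·D·BA
    A ↦ BA
    B ↦ D
    C ↦ CA
    D ↦ A

A->BA, B->D, C->CA, D->A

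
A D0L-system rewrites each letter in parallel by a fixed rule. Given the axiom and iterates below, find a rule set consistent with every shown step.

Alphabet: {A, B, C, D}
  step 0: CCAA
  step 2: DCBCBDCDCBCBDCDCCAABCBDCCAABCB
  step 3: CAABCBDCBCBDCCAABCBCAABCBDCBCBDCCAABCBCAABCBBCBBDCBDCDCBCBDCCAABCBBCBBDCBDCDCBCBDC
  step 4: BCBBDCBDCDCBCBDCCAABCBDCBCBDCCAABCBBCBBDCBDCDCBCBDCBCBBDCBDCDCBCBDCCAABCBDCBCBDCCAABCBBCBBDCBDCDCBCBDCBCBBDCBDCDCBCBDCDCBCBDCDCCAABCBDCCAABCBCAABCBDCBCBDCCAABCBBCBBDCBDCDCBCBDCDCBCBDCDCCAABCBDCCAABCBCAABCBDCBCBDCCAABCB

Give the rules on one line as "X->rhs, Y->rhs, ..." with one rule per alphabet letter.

  step 3 ⇒ step 4: CAABCBDCBCBDCCAABCBCAABCBDCBCBDCCAABCBCAABCBBCBBDCBDCDCBCBDCCAABCBBCBBDCBDCDCBCBDC ⇒ BCB·BDC·BDC·DC·BCB·DC·CAA·BCB·DC·BCB·DC·CAA·BCB·BCB·BDC·BDC·DC·BCB·DC·BCB·BDC·BDC·DC·BCB·DC·CAA·BCB·DC·BCB·DC·CAA·BCB·BCB·BDC·BDC·DC·BCB·DC·BCB·BDC·BDC·DC·BCB·DC·DC·BCB·DC·DC·CAA·BCB·DC·CAA·BCB·CAA·BCB·DC·BCB·DC·CAA·BCB·BCB·BDC·BDC·DC·BCB·DC·DC·BCB·DC·DC·CAA·BCB·DC·CAA·BCB·CAA·BCB·DC·BCB·DC·CAA·BCB
    A ↦ BDC
    B ↦ DC
    C ↦ BCB
    D ↦ CAA

A->BDC, B->DC, C->BCB, D->CAA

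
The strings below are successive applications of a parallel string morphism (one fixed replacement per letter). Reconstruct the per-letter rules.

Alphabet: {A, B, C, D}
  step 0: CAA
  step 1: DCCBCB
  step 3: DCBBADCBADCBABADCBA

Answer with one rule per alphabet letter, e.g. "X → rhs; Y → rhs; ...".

  step 0 ⇒ step 1: CAA ⇒ DC·CB·CB
    A ↦ CB
    C ↦ DC
    B ↦ D  (constrained at step 1)
    D ↦ BA  (constrained at step 1)

A->CB, B->D, C->DC, D->BA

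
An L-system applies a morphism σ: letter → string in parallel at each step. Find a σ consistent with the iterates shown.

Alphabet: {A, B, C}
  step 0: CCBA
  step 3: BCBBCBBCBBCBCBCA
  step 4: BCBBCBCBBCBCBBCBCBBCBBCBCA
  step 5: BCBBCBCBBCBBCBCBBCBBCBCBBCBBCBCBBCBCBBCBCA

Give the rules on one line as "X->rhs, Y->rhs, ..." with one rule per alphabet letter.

  step 4 ⇒ step 5: BCBBCBCBBCBCBBCBCBBCBBCBCA ⇒ BC·B·BC·BC·B·BC·B·BC·BC·B·BC·B·BC·BC·B·BC·B·BC·BC·B·BC·BC·B·BC·B·CA
    A ↦ CA
    B ↦ BC
    C ↦ B

A->CA, B->BC, C->B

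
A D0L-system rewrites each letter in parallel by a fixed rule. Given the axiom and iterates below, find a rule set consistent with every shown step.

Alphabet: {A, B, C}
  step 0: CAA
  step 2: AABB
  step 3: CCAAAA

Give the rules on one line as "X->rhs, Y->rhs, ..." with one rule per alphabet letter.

  step 2 ⇒ step 3: AABB ⇒ C·C·AA·AA
    A ↦ C
    B ↦ AA
    C ↦ B  (constrained at step 0)

A->C, B->AA, C->B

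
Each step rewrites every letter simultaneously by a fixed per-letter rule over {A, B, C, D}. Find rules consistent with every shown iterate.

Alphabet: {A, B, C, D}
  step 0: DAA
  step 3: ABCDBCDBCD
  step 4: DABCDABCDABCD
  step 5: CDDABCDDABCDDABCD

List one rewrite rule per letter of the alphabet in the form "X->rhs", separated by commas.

  step 4 ⇒ step 5: DABCDABCDABCD ⇒ CD·D·A·B·CD·D·A·B·CD·D·A·B·CD
    A ↦ D
    B ↦ A
    C ↦ B
    D ↦ CD

A->D, B->A, C->B, D->CD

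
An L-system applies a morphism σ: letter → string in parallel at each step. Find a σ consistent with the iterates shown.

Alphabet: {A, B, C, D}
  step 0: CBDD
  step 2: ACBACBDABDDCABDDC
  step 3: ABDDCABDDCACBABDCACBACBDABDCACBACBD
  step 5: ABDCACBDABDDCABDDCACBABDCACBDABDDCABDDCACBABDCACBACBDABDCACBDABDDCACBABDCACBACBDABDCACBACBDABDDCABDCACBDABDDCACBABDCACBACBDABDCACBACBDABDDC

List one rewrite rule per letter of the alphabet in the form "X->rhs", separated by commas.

A->AB, B->DC, C->D, D->ACB

  step 2 ⇒ step 3: ACBACBDABDDCABDDC ⇒ AB·D·DC·AB·D·DC·ACB·AB·DC·ACB·ACB·D·AB·DC·ACB·ACB·D
    A ↦ AB
    B ↦ DC
    C ↦ D
    D ↦ ACB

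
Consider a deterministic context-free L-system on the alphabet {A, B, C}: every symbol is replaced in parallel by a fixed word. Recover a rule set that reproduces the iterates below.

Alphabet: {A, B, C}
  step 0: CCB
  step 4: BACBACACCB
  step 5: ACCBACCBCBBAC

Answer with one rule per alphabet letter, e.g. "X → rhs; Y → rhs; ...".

A->C, B->AC, C->B

  step 4 ⇒ step 5: BACBACACCB ⇒ AC·C·B·AC·C·B·C·B·B·AC
    A ↦ C
    B ↦ AC
    C ↦ B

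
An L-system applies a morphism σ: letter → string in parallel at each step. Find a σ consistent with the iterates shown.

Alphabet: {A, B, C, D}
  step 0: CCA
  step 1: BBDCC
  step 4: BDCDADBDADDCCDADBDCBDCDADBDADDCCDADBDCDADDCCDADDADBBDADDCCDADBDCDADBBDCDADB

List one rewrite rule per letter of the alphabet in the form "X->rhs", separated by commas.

  step 0 ⇒ step 1: CCA ⇒ B·B·DCC
    A ↦ DCC
    C ↦ B
    B ↦ BDC  (constrained at step 1)
    D ↦ DAD  (constrained at step 1)

A->DCC, B->BDC, C->B, D->DAD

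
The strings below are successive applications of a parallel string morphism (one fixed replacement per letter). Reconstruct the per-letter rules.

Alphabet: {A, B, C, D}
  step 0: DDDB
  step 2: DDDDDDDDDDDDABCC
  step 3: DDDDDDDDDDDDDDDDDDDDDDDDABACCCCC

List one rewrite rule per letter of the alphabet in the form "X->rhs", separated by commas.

  step 2 ⇒ step 3: DDDDDDDDDDDDABCC ⇒ DD·DD·DD·DD·DD·DD·DD·DD·DD·DD·DD·DD·AB·AC·CC·CC
    A ↦ AB
    B ↦ AC
    C ↦ CC
    D ↦ DD

A->AB, B->AC, C->CC, D->DD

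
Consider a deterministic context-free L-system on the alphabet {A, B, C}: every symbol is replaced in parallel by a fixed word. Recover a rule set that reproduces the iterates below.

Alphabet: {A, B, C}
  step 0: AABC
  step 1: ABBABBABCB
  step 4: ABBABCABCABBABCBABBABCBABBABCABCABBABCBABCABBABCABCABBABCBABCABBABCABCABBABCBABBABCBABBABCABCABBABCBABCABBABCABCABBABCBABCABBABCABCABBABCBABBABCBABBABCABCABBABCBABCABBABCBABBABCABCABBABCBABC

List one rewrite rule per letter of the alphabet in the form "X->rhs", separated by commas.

  step 0 ⇒ step 1: AABC ⇒ ABB·ABB·ABC·B
    A ↦ ABB
    B ↦ ABC
    C ↦ B

A->ABB, B->ABC, C->B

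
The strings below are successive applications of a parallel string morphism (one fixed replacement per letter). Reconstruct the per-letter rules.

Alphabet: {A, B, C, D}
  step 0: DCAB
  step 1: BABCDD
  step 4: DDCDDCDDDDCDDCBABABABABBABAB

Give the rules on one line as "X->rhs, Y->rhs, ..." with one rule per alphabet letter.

A->C, B->DD, C->B, D->BA

  step 0 ⇒ step 1: DCAB ⇒ BA·B·C·DD
    A ↦ C
    B ↦ DD
    C ↦ B
    D ↦ BA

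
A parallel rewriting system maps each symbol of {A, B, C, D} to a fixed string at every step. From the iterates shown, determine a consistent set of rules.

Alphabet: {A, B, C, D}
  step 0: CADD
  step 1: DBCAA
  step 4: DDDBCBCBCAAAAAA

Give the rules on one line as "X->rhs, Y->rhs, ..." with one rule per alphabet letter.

  step 0 ⇒ step 1: CADD ⇒ D·BC·A·A
    A ↦ BC
    C ↦ D
    D ↦ A
    B ↦ DD  (constrained at step 1)

A->BC, B->DD, C->D, D->A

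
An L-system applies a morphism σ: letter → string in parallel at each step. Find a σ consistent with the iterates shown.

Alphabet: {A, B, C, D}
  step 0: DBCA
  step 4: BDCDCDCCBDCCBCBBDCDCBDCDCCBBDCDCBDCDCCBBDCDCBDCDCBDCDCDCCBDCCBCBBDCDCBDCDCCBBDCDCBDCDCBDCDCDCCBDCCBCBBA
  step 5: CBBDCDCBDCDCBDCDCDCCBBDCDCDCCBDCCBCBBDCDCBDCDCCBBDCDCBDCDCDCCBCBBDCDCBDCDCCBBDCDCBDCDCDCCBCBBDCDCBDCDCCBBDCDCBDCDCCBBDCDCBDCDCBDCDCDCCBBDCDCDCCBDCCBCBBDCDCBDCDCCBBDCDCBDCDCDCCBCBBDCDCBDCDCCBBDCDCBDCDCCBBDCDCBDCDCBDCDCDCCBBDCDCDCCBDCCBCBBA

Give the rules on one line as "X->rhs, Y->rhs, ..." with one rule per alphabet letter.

  step 4 ⇒ step 5: BDCDCDCCBDCCBCBBDCDCBDCDCCBBDCDCBDCDCCBBDCDCBDCDCBDCDCDCCBDCCBCBBDCDCBDCDCCBBDCDCBDCDCBDCDCDCCBDCCBCBBA ⇒ CB·BDC·DC·BDC·DC·BDC·DC·DC·CB·BDC·DC·DC·CB·DC·CB·CB·BDC·DC·BDC·DC·CB·BDC·DC·BDC·DC·DC·CB·CB·BDC·DC·BDC·DC·CB·BDC·DC·BDC·DC·DC·CB·CB·BDC·DC·BDC·DC·CB·BDC·DC·BDC·DC·CB·BDC·DC·BDC·DC·BDC·DC·DC·CB·BDC·DC·DC·CB·DC·CB·CB·BDC·DC·BDC·DC·CB·BDC·DC·BDC·DC·DC·CB·CB·BDC·DC·BDC·DC·CB·BDC·DC·BDC·DC·CB·BDC·DC·BDC·DC·BDC·DC·DC·CB·BDC·DC·DC·CB·DC·CB·CB·BA
    A ↦ BA
    B ↦ CB
    C ↦ DC
    D ↦ BDC

A->BA, B->CB, C->DC, D->BDC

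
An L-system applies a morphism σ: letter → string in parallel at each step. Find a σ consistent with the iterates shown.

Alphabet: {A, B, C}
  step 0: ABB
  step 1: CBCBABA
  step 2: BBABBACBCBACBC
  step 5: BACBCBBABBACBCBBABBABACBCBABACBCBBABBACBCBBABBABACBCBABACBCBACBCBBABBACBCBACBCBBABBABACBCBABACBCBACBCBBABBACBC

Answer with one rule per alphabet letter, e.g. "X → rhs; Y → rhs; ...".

  step 1 ⇒ step 2: CBCBABA ⇒ B·BA·B·BA·CBC·BA·CBC
    A ↦ CBC
    B ↦ BA
    C ↦ B

A->CBC, B->BA, C->B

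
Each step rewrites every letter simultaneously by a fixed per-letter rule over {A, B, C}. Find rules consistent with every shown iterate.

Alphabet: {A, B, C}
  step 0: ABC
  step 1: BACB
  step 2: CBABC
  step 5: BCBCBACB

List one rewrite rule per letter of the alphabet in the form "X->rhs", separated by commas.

A->BA, B->C, C->B

  step 1 ⇒ step 2: BACB ⇒ C·BA·B·C
    A ↦ BA
    B ↦ C
    C ↦ B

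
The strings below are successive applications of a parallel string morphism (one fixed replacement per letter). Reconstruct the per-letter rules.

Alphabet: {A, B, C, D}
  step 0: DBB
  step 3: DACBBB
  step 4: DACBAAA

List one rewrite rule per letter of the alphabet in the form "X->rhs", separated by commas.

A->C, B->A, C->B, D->DA

  step 3 ⇒ step 4: DACBBB ⇒ DA·C·B·A·A·A
    A ↦ C
    B ↦ A
    C ↦ B
    D ↦ DA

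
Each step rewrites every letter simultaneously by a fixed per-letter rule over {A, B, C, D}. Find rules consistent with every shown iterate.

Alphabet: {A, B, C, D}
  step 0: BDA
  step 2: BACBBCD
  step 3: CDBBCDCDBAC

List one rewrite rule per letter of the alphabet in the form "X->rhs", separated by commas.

A->B, B->CD, C->B, D->AC

  step 2 ⇒ step 3: BACBBCD ⇒ CD·B·B·CD·CD·B·AC
    A ↦ B
    B ↦ CD
    C ↦ B
    D ↦ AC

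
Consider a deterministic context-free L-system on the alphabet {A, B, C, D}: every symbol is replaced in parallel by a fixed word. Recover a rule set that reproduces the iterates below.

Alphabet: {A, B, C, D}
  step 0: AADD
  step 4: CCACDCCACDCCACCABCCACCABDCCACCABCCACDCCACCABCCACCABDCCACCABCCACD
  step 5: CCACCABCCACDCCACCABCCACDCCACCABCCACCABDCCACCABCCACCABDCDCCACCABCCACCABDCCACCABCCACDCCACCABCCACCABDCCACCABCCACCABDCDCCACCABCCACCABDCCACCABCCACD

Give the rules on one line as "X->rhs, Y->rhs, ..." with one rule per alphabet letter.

A->B, B->D, C->CCA, D->CD

  step 4 ⇒ step 5: CCACDCCACDCCACCABCCACCABDCCACCABCCACDCCACCABCCACCABDCCACCABCCACD ⇒ CCA·CCA·B·CCA·CD·CCA·CCA·B·CCA·CD·CCA·CCA·B·CCA·CCA·B·D·CCA·CCA·B·CCA·CCA·B·D·CD·CCA·CCA·B·CCA·CCA·B·D·CCA·CCA·B·CCA·CD·CCA·CCA·B·CCA·CCA·B·D·CCA·CCA·B·CCA·CCA·B·D·CD·CCA·CCA·B·CCA·CCA·B·D·CCA·CCA·B·CCA·CD
    A ↦ B
    B ↦ D
    C ↦ CCA
    D ↦ CD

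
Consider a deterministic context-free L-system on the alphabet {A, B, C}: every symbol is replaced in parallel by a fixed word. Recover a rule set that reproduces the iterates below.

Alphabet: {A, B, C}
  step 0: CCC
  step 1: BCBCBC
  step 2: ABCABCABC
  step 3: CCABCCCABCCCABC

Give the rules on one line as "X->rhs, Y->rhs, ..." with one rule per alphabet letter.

A->CC, B->A, C->BC

  step 2 ⇒ step 3: ABCABCABC ⇒ CC·A·BC·CC·A·BC·CC·A·BC
    A ↦ CC
    B ↦ A
    C ↦ BC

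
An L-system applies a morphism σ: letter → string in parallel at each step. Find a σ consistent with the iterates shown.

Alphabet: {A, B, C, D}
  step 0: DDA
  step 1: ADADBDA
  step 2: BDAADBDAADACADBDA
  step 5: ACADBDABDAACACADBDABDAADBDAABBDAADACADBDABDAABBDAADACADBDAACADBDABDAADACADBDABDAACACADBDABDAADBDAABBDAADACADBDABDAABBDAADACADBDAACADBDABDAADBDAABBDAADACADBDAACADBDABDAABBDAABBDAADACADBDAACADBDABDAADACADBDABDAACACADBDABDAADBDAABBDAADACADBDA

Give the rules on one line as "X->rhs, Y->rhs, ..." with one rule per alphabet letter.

  step 1 ⇒ step 2: ADADBDA ⇒ BDA·AD·BDA·AD·AC·AD·BDA
    A ↦ BDA
    B ↦ AC
    D ↦ AD
    C ↦ AB  (constrained at step 2)

A->BDA, B->AC, C->AB, D->AD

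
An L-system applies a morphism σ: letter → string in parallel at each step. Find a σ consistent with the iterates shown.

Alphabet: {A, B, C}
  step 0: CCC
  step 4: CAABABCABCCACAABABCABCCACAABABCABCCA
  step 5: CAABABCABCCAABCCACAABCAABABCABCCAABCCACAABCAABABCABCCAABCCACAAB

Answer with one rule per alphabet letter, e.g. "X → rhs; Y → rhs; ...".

A->AB, B->C, C->CA

  step 4 ⇒ step 5: CAABABCABCCACAABABCABCCACAABABCABCCA ⇒ CA·AB·AB·C·AB·C·CA·AB·C·CA·CA·AB·CA·AB·AB·C·AB·C·CA·AB·C·CA·CA·AB·CA·AB·AB·C·AB·C·CA·AB·C·CA·CA·AB
    A ↦ AB
    B ↦ C
    C ↦ CA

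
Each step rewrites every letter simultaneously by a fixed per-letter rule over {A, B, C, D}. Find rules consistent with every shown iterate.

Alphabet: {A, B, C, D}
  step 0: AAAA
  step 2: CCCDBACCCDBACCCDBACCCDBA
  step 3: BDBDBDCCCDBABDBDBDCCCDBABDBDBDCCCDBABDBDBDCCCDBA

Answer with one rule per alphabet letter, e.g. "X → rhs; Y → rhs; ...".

  step 2 ⇒ step 3: CCCDBACCCDBACCCDBACCCDBA ⇒ BD·BD·BD·C·CC·DBA·BD·BD·BD·C·CC·DBA·BD·BD·BD·C·CC·DBA·BD·BD·BD·C·CC·DBA
    A ↦ DBA
    B ↦ CC
    C ↦ BD
    D ↦ C

A->DBA, B->CC, C->BD, D->C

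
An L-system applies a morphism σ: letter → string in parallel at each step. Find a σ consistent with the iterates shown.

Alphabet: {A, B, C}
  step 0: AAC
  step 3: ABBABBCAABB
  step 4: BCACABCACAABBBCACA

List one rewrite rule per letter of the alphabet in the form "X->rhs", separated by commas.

  step 3 ⇒ step 4: ABBABBCAABB ⇒ B·CA·CA·B·CA·CA·AB·B·B·CA·CA
    A ↦ B
    B ↦ CA
    C ↦ AB

A->B, B->CA, C->AB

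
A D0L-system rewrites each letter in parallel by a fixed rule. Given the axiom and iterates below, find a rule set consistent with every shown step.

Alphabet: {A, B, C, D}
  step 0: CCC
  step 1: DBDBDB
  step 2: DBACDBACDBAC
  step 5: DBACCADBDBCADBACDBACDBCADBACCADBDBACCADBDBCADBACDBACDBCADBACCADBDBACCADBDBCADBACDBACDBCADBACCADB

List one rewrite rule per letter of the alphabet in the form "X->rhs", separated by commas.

A->CA, B->AC, C->DB, D->DB

  step 1 ⇒ step 2: DBDBDB ⇒ DB·AC·DB·AC·DB·AC
    B ↦ AC
    D ↦ DB
    A ↦ CA  (constrained at step 2)
  step 0 ⇒ step 1: CCC ⇒ DB·DB·DB
    C ↦ DB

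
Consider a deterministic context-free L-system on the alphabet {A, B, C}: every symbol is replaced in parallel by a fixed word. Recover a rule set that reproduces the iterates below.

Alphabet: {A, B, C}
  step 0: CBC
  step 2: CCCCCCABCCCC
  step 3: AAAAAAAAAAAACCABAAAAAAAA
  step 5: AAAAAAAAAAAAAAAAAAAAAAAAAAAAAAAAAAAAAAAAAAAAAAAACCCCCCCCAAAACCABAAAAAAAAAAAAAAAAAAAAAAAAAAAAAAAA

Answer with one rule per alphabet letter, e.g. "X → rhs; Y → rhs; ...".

A->CC, B->AB, C->AA

  step 2 ⇒ step 3: CCCCCCABCCCC ⇒ AA·AA·AA·AA·AA·AA·CC·AB·AA·AA·AA·AA
    A ↦ CC
    B ↦ AB
    C ↦ AA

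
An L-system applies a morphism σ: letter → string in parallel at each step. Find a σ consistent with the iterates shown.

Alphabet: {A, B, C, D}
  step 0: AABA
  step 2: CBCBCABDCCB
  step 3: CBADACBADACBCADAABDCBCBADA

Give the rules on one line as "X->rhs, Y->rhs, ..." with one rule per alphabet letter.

A->C, B->ADA, C->CB, D->ABD

  step 2 ⇒ step 3: CBCBCABDCCB ⇒ CB·ADA·CB·ADA·CB·C·ADA·ABD·CB·CB·ADA
    A ↦ C
    B ↦ ADA
    C ↦ CB
    D ↦ ABD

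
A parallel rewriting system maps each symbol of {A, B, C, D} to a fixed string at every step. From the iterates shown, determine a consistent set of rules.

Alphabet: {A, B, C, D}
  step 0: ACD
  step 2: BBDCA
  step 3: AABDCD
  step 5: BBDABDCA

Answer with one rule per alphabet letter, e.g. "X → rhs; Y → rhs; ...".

  step 2 ⇒ step 3: BBDCA ⇒ A·A·B·DC·D
    A ↦ D
    B ↦ A
    C ↦ DC
    D ↦ B

A->D, B->A, C->DC, D->B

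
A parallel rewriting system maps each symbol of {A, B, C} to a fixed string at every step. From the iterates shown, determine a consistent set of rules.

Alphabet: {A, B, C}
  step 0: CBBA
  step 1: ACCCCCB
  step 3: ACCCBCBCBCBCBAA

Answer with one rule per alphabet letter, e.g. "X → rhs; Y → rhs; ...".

A->CB, B->CC, C->A

  step 0 ⇒ step 1: CBBA ⇒ A·CC·CC·CB
    A ↦ CB
    B ↦ CC
    C ↦ A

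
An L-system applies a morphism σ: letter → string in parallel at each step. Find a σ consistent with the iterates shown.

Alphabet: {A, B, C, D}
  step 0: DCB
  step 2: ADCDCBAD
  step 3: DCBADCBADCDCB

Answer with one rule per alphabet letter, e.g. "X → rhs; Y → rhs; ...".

  step 2 ⇒ step 3: ADCDCBAD ⇒ D·CB·AD·CB·AD·C·D·CB
    A ↦ D
    B ↦ C
    C ↦ AD
    D ↦ CB

A->D, B->C, C->AD, D->CB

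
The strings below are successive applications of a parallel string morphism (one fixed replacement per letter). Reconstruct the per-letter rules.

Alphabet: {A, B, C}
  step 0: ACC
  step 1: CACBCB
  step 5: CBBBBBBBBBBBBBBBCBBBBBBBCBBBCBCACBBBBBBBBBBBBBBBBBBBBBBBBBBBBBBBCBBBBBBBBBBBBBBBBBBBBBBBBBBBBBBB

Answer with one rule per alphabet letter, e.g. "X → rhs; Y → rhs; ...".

  step 0 ⇒ step 1: ACC ⇒ CA·CB·CB
    A ↦ CA
    C ↦ CB
    B ↦ BB  (constrained at step 1)

A->CA, B->BB, C->CB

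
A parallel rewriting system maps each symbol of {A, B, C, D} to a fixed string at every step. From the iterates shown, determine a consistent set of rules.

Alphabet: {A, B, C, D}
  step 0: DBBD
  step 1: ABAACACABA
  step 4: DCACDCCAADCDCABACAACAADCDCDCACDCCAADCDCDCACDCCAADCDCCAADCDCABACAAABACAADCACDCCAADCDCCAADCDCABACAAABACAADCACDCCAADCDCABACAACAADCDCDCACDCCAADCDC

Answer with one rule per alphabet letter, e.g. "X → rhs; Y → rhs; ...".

A->DC, B->AC, C->CAA, D->ABA

  step 0 ⇒ step 1: DBBD ⇒ ABA·AC·AC·ABA
    B ↦ AC
    D ↦ ABA
    A ↦ DC  (constrained at step 1)
    C ↦ CAA  (constrained at step 1)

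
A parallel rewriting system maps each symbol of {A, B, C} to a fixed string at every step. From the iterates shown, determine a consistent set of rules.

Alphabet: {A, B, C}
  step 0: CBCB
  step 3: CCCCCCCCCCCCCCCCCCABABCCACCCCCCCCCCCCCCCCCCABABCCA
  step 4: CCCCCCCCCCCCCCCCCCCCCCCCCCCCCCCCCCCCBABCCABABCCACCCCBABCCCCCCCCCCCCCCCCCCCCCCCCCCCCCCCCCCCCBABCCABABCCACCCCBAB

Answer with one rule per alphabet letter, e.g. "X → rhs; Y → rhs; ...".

  step 3 ⇒ step 4: CCCCCCCCCCCCCCCCCCABABCCACCCCCCCCCCCCCCCCCCABABCCA ⇒ CC·CC·CC·CC·CC·CC·CC·CC·CC·CC·CC·CC·CC·CC·CC·CC·CC·CC·BAB·CCA·BAB·CCA·CC·CC·BAB·CC·CC·CC·CC·CC·CC·CC·CC·CC·CC·CC·CC·CC·CC·CC·CC·CC·CC·BAB·CCA·BAB·CCA·CC·CC·BAB
    A ↦ BAB
    B ↦ CCA
    C ↦ CC

A->BAB, B->CCA, C->CC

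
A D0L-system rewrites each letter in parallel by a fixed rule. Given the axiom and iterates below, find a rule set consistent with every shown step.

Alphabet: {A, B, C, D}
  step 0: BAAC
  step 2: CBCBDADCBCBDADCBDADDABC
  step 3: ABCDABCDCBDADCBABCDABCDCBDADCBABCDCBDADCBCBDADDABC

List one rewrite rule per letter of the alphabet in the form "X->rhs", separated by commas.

A->DAD, B->D, C->ABC, D->CB

  step 2 ⇒ step 3: CBCBDADCBCBDADCBDADDABC ⇒ ABC·D·ABC·D·CB·DAD·CB·ABC·D·ABC·D·CB·DAD·CB·ABC·D·CB·DAD·CB·CB·DAD·D·ABC
    A ↦ DAD
    B ↦ D
    C ↦ ABC
    D ↦ CB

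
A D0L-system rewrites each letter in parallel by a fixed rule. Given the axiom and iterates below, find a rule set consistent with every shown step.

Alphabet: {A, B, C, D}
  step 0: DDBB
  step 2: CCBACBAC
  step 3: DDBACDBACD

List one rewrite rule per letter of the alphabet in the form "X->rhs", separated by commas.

A->C, B->BA, C->D, D->A

  step 2 ⇒ step 3: CCBACBAC ⇒ D·D·BA·C·D·BA·C·D
    A ↦ C
    B ↦ BA
    C ↦ D
    D ↦ A  (constrained at step 0)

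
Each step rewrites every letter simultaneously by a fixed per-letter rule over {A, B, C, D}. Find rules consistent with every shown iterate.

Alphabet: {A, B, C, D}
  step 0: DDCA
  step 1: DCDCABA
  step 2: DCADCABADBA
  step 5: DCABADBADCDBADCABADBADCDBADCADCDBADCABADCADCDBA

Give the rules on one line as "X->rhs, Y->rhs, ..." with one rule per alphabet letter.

A->BA, B->D, C->A, D->DC

  step 1 ⇒ step 2: DCDCABA ⇒ DC·A·DC·A·BA·D·BA
    A ↦ BA
    B ↦ D
    C ↦ A
    D ↦ DC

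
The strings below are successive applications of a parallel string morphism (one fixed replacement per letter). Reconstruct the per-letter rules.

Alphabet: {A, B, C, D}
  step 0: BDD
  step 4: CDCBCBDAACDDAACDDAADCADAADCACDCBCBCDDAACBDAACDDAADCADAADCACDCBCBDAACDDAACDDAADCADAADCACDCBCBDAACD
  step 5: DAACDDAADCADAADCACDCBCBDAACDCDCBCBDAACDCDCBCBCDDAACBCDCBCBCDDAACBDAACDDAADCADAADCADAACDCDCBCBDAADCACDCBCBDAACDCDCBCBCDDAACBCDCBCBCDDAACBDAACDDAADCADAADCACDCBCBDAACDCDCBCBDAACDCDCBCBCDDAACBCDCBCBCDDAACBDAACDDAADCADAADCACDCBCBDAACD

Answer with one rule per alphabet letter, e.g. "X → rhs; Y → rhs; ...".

  step 4 ⇒ step 5: CDCBCBDAACDDAACDDAADCADAADCACDCBCBCDDAACBDAACDDAADCADAADCACDCBCBDAACDDAACDDAADCADAADCACDCBCBDAACD ⇒ DAA·CD·DAA·DCA·DAA·DCA·CD·CB·CB·DAA·CD·CD·CB·CB·DAA·CD·CD·CB·CB·CD·DAA·CB·CD·CB·CB·CD·DAA·CB·DAA·CD·DAA·DCA·DAA·DCA·DAA·CD·CD·CB·CB·DAA·DCA·CD·CB·CB·DAA·CD·CD·CB·CB·CD·DAA·CB·CD·CB·CB·CD·DAA·CB·DAA·CD·DAA·DCA·DAA·DCA·CD·CB·CB·DAA·CD·CD·CB·CB·DAA·CD·CD·CB·CB·CD·DAA·CB·CD·CB·CB·CD·DAA·CB·DAA·CD·DAA·DCA·DAA·DCA·CD·CB·CB·DAA·CD
    A ↦ CB
    B ↦ DCA
    C ↦ DAA
    D ↦ CD

A->CB, B->DCA, C->DAA, D->CD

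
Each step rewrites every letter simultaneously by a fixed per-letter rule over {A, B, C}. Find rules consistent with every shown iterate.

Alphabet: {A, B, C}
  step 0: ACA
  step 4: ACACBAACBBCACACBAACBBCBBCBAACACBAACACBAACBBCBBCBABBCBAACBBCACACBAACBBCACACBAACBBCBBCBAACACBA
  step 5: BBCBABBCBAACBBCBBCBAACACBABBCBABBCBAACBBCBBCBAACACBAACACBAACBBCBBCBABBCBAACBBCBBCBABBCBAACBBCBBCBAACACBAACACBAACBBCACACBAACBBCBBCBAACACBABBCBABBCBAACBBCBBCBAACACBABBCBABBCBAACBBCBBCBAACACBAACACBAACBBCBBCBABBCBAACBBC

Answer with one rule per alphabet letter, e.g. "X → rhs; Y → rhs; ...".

A->BBC, B->AC, C->BA

  step 4 ⇒ step 5: ACACBAACBBCACACBAACBBCBBCBAACACBAACACBAACBBCBBCBABBCBAACBBCACACBAACBBCACACBAACBBCBBCBAACACBA ⇒ BBC·BA·BBC·BA·AC·BBC·BBC·BA·AC·AC·BA·BBC·BA·BBC·BA·AC·BBC·BBC·BA·AC·AC·BA·AC·AC·BA·AC·BBC·BBC·BA·BBC·BA·AC·BBC·BBC·BA·BBC·BA·AC·BBC·BBC·BA·AC·AC·BA·AC·AC·BA·AC·BBC·AC·AC·BA·AC·BBC·BBC·BA·AC·AC·BA·BBC·BA·BBC·BA·AC·BBC·BBC·BA·AC·AC·BA·BBC·BA·BBC·BA·AC·BBC·BBC·BA·AC·AC·BA·AC·AC·BA·AC·BBC·BBC·BA·BBC·BA·AC·BBC
    A ↦ BBC
    B ↦ AC
    C ↦ BA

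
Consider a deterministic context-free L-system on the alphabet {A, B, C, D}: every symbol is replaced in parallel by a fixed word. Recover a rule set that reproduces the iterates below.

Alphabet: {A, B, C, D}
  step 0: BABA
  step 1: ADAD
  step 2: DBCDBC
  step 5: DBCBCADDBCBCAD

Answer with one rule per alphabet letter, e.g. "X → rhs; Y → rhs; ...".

A->D, B->A, C->D, D->BC

  step 1 ⇒ step 2: ADAD ⇒ D·BC·D·BC
    A ↦ D
    D ↦ BC
  step 0 ⇒ step 1: BABA ⇒ A·D·A·D
    B ↦ A
    C ↦ D  (constrained at step 2)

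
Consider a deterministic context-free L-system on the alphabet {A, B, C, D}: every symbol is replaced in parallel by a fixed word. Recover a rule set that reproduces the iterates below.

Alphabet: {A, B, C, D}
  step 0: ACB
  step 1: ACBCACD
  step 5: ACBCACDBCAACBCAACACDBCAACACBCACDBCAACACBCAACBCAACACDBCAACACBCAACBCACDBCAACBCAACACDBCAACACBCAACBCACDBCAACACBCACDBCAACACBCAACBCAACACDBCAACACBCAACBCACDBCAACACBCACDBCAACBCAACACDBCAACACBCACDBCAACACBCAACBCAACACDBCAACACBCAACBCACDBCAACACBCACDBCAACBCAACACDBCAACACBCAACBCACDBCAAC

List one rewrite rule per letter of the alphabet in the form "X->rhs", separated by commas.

A->AC, B->CD, C->BCA, D->ACA

  step 0 ⇒ step 1: ACB ⇒ AC·BCA·CD
    A ↦ AC
    B ↦ CD
    C ↦ BCA
    D ↦ ACA  (constrained at step 1)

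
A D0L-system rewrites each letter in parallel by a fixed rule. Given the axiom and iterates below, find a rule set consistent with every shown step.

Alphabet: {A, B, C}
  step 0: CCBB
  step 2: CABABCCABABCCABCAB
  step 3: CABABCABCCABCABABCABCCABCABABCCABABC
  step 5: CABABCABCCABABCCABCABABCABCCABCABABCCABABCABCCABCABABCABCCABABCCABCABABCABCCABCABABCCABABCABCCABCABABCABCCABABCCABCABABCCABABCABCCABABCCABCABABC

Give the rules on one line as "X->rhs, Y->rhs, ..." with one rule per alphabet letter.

  step 2 ⇒ step 3: CABABCCABABCCABCAB ⇒ CAB·AB·C·AB·C·CAB·CAB·AB·C·AB·C·CAB·CAB·AB·C·CAB·AB·C
    A ↦ AB
    B ↦ C
    C ↦ CAB

A->AB, B->C, C->CAB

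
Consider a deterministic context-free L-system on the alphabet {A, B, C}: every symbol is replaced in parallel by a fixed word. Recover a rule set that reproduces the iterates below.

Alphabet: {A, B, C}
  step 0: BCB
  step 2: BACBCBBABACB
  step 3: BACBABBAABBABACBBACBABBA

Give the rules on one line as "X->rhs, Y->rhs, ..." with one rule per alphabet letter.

A->CB, B->BA, C->AB

  step 2 ⇒ step 3: BACBCBBABACB ⇒ BA·CB·AB·BA·AB·BA·BA·CB·BA·CB·AB·BA
    A ↦ CB
    B ↦ BA
    C ↦ AB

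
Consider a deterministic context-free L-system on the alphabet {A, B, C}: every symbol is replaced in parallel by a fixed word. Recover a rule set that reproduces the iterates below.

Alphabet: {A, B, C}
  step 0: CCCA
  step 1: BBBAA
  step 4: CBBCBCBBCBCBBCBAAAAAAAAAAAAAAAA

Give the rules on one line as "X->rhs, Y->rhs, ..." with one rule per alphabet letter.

A->AA, B->CB, C->B

  step 0 ⇒ step 1: CCCA ⇒ B·B·B·AA
    A ↦ AA
    C ↦ B
    B ↦ CB  (constrained at step 1)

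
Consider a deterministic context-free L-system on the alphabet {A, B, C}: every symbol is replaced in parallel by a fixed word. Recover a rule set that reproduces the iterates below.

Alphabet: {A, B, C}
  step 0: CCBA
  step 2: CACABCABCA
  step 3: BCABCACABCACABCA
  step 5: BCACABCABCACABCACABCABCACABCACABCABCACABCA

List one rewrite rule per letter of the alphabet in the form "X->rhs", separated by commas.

A->CA, B->CA, C->B

  step 2 ⇒ step 3: CACABCABCA ⇒ B·CA·B·CA·CA·B·CA·CA·B·CA
    A ↦ CA
    B ↦ CA
    C ↦ B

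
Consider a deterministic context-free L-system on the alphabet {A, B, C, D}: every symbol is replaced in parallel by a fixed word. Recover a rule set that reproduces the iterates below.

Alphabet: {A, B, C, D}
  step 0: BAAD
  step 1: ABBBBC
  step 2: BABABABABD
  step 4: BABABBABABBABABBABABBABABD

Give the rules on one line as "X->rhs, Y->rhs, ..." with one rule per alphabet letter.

A->B, B->AB, C->D, D->BC

  step 1 ⇒ step 2: ABBBBC ⇒ B·AB·AB·AB·AB·D
    A ↦ B
    B ↦ AB
    C ↦ D
  step 0 ⇒ step 1: BAAD ⇒ AB·B·B·BC
    D ↦ BC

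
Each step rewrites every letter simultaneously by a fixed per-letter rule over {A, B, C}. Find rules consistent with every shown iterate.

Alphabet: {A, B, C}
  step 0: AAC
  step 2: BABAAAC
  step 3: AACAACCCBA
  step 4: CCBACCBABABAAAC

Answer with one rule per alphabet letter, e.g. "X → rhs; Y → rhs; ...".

A->C, B->AA, C->BA

  step 3 ⇒ step 4: AACAACCCBA ⇒ C·C·BA·C·C·BA·BA·BA·AA·C
    A ↦ C
    B ↦ AA
    C ↦ BA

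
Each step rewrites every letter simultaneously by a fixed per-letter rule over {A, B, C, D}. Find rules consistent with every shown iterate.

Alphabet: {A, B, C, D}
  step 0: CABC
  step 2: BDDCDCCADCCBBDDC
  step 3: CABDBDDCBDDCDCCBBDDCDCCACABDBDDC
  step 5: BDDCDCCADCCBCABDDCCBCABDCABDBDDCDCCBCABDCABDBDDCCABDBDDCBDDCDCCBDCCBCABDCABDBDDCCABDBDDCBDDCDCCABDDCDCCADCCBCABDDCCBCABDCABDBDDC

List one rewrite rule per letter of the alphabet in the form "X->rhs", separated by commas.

A->CB, B->CA, C->DC, D->BD

  step 2 ⇒ step 3: BDDCDCCADCCBBDDC ⇒ CA·BD·BD·DC·BD·DC·DC·CB·BD·DC·DC·CA·CA·BD·BD·DC
    A ↦ CB
    B ↦ CA
    C ↦ DC
    D ↦ BD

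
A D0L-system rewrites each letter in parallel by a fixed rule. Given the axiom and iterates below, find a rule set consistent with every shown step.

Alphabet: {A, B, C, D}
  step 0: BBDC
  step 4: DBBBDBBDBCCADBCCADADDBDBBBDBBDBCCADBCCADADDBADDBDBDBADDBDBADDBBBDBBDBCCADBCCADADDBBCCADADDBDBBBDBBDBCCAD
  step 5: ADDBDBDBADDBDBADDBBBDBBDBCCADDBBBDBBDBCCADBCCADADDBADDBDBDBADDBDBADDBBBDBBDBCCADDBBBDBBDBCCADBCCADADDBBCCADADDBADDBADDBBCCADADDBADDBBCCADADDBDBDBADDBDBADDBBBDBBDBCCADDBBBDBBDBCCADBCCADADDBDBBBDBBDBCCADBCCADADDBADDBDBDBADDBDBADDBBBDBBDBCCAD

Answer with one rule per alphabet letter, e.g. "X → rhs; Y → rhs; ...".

  step 4 ⇒ step 5: DBBBDBBDBCCADBCCADADDBDBBBDBBDBCCADBCCADADDBADDBDBDBADDBDBADDBBBDBBDBCCADBCCADADDBBCCADADDBDBBBDBBDBCCAD ⇒ AD·DB·DB·DB·AD·DB·DB·AD·DB·BBD·BBD·BCC·AD·DB·BBD·BBD·BCC·AD·BCC·AD·AD·DB·AD·DB·DB·DB·AD·DB·DB·AD·DB·BBD·BBD·BCC·AD·DB·BBD·BBD·BCC·AD·BCC·AD·AD·DB·BCC·AD·AD·DB·AD·DB·AD·DB·BCC·AD·AD·DB·AD·DB·BCC·AD·AD·DB·DB·DB·AD·DB·DB·AD·DB·BBD·BBD·BCC·AD·DB·BBD·BBD·BCC·AD·BCC·AD·AD·DB·DB·BBD·BBD·BCC·AD·BCC·AD·AD·DB·AD·DB·DB·DB·AD·DB·DB·AD·DB·BBD·BBD·BCC·AD
    A ↦ BCC
    B ↦ DB
    C ↦ BBD
    D ↦ AD

A->BCC, B->DB, C->BBD, D->AD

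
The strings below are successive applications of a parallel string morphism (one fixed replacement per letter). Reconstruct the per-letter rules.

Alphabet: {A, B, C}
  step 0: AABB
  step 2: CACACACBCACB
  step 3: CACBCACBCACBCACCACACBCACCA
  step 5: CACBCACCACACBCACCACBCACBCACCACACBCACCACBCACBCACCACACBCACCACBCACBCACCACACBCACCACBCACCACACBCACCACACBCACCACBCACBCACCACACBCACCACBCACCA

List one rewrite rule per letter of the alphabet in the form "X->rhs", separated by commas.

A->B, B->CA, C->CAC

  step 2 ⇒ step 3: CACACACBCACB ⇒ CAC·B·CAC·B·CAC·B·CAC·CA·CAC·B·CAC·CA
    A ↦ B
    B ↦ CA
    C ↦ CAC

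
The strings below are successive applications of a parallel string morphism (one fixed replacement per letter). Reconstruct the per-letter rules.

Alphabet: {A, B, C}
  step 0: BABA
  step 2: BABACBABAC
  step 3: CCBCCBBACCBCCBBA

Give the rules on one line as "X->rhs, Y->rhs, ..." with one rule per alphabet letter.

A->CB, B->C, C->BA

  step 2 ⇒ step 3: BABACBABAC ⇒ C·CB·C·CB·BA·C·CB·C·CB·BA
    A ↦ CB
    B ↦ C
    C ↦ BA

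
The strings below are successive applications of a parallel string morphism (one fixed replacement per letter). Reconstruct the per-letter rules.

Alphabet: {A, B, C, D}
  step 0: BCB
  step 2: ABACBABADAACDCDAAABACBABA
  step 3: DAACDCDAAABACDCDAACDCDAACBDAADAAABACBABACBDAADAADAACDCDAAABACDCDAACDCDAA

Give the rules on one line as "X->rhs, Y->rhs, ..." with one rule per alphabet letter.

A->DAA, B->CDC, C->ABA, D->CB

  step 2 ⇒ step 3: ABACBABADAACDCDAAABACBABA ⇒ DAA·CDC·DAA·ABA·CDC·DAA·CDC·DAA·CB·DAA·DAA·ABA·CB·ABA·CB·DAA·DAA·DAA·CDC·DAA·ABA·CDC·DAA·CDC·DAA
    A ↦ DAA
    B ↦ CDC
    C ↦ ABA
    D ↦ CB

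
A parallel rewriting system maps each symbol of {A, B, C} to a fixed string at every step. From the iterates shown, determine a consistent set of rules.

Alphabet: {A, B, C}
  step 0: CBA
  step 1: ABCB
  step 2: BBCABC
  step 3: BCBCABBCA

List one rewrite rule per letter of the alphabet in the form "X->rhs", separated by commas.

A->B, B->BC, C->A

  step 2 ⇒ step 3: BBCABC ⇒ BC·BC·A·B·BC·A
    A ↦ B
    B ↦ BC
    C ↦ A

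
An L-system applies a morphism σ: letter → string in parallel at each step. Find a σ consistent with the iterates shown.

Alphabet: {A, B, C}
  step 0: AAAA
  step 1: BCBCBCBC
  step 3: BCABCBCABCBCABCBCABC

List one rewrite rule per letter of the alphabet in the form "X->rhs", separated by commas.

  step 0 ⇒ step 1: AAAA ⇒ BC·BC·BC·BC
    A ↦ BC
    B ↦ AC  (constrained at step 1)
    C ↦ A  (constrained at step 1)

A->BC, B->AC, C->A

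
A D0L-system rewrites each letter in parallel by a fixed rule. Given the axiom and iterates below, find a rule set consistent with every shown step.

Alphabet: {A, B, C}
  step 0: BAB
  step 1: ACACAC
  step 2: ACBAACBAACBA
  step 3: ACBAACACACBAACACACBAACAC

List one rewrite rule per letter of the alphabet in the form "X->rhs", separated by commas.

A->AC, B->AC, C->BA

  step 2 ⇒ step 3: ACBAACBAACBA ⇒ AC·BA·AC·AC·AC·BA·AC·AC·AC·BA·AC·AC
    A ↦ AC
    B ↦ AC
    C ↦ BA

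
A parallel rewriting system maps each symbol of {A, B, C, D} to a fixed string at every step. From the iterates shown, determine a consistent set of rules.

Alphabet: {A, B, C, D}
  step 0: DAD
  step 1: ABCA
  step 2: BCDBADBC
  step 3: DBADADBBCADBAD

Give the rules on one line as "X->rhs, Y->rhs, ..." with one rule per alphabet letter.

A->BC, B->DB, C->AD, D->A

  step 2 ⇒ step 3: BCDBADBC ⇒ DB·AD·A·DB·BC·A·DB·AD
    A ↦ BC
    B ↦ DB
    C ↦ AD
    D ↦ A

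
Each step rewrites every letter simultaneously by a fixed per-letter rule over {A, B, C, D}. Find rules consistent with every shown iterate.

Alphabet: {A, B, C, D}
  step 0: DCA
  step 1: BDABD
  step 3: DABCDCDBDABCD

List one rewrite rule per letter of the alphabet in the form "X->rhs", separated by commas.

  step 0 ⇒ step 1: DCA ⇒ B·DA·BD
    A ↦ BD
    C ↦ DA
    D ↦ B
    B ↦ CD  (constrained at step 1)

A->BD, B->CD, C->DA, D->B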